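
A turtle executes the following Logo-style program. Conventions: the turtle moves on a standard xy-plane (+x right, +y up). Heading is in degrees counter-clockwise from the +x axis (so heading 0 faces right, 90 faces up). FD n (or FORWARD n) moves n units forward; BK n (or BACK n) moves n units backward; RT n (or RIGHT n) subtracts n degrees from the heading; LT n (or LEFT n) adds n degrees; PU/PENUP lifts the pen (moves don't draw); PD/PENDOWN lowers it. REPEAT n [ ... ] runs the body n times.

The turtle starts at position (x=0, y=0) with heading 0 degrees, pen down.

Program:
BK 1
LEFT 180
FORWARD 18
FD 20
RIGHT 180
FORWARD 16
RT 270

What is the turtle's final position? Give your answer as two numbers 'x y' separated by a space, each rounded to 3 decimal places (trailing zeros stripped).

Answer: -23 0

Derivation:
Executing turtle program step by step:
Start: pos=(0,0), heading=0, pen down
BK 1: (0,0) -> (-1,0) [heading=0, draw]
LT 180: heading 0 -> 180
FD 18: (-1,0) -> (-19,0) [heading=180, draw]
FD 20: (-19,0) -> (-39,0) [heading=180, draw]
RT 180: heading 180 -> 0
FD 16: (-39,0) -> (-23,0) [heading=0, draw]
RT 270: heading 0 -> 90
Final: pos=(-23,0), heading=90, 4 segment(s) drawn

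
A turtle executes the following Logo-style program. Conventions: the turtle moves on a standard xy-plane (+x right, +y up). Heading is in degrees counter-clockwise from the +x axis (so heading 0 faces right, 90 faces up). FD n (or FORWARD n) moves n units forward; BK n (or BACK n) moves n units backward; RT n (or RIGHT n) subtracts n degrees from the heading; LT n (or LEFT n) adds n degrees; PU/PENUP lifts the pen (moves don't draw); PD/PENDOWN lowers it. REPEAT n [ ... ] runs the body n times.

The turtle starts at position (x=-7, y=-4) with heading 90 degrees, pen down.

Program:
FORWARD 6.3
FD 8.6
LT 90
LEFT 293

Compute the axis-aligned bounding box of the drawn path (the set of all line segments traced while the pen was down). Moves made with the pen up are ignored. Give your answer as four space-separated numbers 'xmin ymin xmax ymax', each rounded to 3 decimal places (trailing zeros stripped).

Executing turtle program step by step:
Start: pos=(-7,-4), heading=90, pen down
FD 6.3: (-7,-4) -> (-7,2.3) [heading=90, draw]
FD 8.6: (-7,2.3) -> (-7,10.9) [heading=90, draw]
LT 90: heading 90 -> 180
LT 293: heading 180 -> 113
Final: pos=(-7,10.9), heading=113, 2 segment(s) drawn

Segment endpoints: x in {-7, -7}, y in {-4, 2.3, 10.9}
xmin=-7, ymin=-4, xmax=-7, ymax=10.9

Answer: -7 -4 -7 10.9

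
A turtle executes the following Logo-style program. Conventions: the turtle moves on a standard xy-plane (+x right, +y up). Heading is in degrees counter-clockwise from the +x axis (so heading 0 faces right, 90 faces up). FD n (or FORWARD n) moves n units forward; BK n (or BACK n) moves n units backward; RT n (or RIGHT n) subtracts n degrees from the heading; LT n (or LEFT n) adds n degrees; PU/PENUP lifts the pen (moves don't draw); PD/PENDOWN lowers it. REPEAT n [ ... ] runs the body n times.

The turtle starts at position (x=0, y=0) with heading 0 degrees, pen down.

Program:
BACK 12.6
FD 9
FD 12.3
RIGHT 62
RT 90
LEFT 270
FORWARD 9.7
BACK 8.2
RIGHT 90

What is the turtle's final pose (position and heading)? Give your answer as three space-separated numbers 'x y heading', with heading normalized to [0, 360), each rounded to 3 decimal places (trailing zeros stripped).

Executing turtle program step by step:
Start: pos=(0,0), heading=0, pen down
BK 12.6: (0,0) -> (-12.6,0) [heading=0, draw]
FD 9: (-12.6,0) -> (-3.6,0) [heading=0, draw]
FD 12.3: (-3.6,0) -> (8.7,0) [heading=0, draw]
RT 62: heading 0 -> 298
RT 90: heading 298 -> 208
LT 270: heading 208 -> 118
FD 9.7: (8.7,0) -> (4.146,8.565) [heading=118, draw]
BK 8.2: (4.146,8.565) -> (7.996,1.324) [heading=118, draw]
RT 90: heading 118 -> 28
Final: pos=(7.996,1.324), heading=28, 5 segment(s) drawn

Answer: 7.996 1.324 28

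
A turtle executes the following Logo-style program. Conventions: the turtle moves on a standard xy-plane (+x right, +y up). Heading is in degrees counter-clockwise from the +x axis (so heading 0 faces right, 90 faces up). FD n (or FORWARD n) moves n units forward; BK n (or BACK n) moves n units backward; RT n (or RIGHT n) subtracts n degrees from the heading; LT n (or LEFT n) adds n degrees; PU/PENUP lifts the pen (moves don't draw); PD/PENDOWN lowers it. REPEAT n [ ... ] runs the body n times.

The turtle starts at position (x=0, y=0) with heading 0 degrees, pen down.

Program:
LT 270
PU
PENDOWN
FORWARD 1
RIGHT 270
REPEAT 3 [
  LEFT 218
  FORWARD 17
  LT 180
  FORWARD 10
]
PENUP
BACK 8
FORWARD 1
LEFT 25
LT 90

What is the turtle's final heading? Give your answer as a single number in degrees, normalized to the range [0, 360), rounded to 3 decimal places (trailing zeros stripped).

Answer: 229

Derivation:
Executing turtle program step by step:
Start: pos=(0,0), heading=0, pen down
LT 270: heading 0 -> 270
PU: pen up
PD: pen down
FD 1: (0,0) -> (0,-1) [heading=270, draw]
RT 270: heading 270 -> 0
REPEAT 3 [
  -- iteration 1/3 --
  LT 218: heading 0 -> 218
  FD 17: (0,-1) -> (-13.396,-11.466) [heading=218, draw]
  LT 180: heading 218 -> 38
  FD 10: (-13.396,-11.466) -> (-5.516,-5.31) [heading=38, draw]
  -- iteration 2/3 --
  LT 218: heading 38 -> 256
  FD 17: (-5.516,-5.31) -> (-9.629,-21.805) [heading=256, draw]
  LT 180: heading 256 -> 76
  FD 10: (-9.629,-21.805) -> (-7.21,-12.102) [heading=76, draw]
  -- iteration 3/3 --
  LT 218: heading 76 -> 294
  FD 17: (-7.21,-12.102) -> (-0.295,-27.632) [heading=294, draw]
  LT 180: heading 294 -> 114
  FD 10: (-0.295,-27.632) -> (-4.362,-18.497) [heading=114, draw]
]
PU: pen up
BK 8: (-4.362,-18.497) -> (-1.108,-25.805) [heading=114, move]
FD 1: (-1.108,-25.805) -> (-1.515,-24.891) [heading=114, move]
LT 25: heading 114 -> 139
LT 90: heading 139 -> 229
Final: pos=(-1.515,-24.891), heading=229, 7 segment(s) drawn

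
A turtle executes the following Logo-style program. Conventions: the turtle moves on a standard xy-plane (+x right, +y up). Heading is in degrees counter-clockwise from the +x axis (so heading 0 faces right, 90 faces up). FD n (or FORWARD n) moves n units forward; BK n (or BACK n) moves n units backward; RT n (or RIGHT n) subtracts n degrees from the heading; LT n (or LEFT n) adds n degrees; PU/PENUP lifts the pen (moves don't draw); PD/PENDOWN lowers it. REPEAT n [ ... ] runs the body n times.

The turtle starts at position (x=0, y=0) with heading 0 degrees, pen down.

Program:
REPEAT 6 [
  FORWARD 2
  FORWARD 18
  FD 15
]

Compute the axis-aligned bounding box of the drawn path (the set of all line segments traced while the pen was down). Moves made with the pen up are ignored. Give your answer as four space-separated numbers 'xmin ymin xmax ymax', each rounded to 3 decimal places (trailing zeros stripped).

Answer: 0 0 210 0

Derivation:
Executing turtle program step by step:
Start: pos=(0,0), heading=0, pen down
REPEAT 6 [
  -- iteration 1/6 --
  FD 2: (0,0) -> (2,0) [heading=0, draw]
  FD 18: (2,0) -> (20,0) [heading=0, draw]
  FD 15: (20,0) -> (35,0) [heading=0, draw]
  -- iteration 2/6 --
  FD 2: (35,0) -> (37,0) [heading=0, draw]
  FD 18: (37,0) -> (55,0) [heading=0, draw]
  FD 15: (55,0) -> (70,0) [heading=0, draw]
  -- iteration 3/6 --
  FD 2: (70,0) -> (72,0) [heading=0, draw]
  FD 18: (72,0) -> (90,0) [heading=0, draw]
  FD 15: (90,0) -> (105,0) [heading=0, draw]
  -- iteration 4/6 --
  FD 2: (105,0) -> (107,0) [heading=0, draw]
  FD 18: (107,0) -> (125,0) [heading=0, draw]
  FD 15: (125,0) -> (140,0) [heading=0, draw]
  -- iteration 5/6 --
  FD 2: (140,0) -> (142,0) [heading=0, draw]
  FD 18: (142,0) -> (160,0) [heading=0, draw]
  FD 15: (160,0) -> (175,0) [heading=0, draw]
  -- iteration 6/6 --
  FD 2: (175,0) -> (177,0) [heading=0, draw]
  FD 18: (177,0) -> (195,0) [heading=0, draw]
  FD 15: (195,0) -> (210,0) [heading=0, draw]
]
Final: pos=(210,0), heading=0, 18 segment(s) drawn

Segment endpoints: x in {0, 2, 20, 35, 37, 55, 70, 72, 90, 105, 107, 125, 140, 142, 160, 175, 177, 195, 210}, y in {0}
xmin=0, ymin=0, xmax=210, ymax=0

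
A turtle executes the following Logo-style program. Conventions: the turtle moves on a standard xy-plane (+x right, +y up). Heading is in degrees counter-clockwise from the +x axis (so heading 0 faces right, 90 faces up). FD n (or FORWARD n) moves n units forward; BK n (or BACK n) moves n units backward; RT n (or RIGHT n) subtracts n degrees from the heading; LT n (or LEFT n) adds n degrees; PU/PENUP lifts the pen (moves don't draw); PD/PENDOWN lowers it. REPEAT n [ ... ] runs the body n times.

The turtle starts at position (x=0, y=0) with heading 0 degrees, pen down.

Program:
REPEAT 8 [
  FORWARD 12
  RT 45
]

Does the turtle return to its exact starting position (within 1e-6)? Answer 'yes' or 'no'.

Answer: yes

Derivation:
Executing turtle program step by step:
Start: pos=(0,0), heading=0, pen down
REPEAT 8 [
  -- iteration 1/8 --
  FD 12: (0,0) -> (12,0) [heading=0, draw]
  RT 45: heading 0 -> 315
  -- iteration 2/8 --
  FD 12: (12,0) -> (20.485,-8.485) [heading=315, draw]
  RT 45: heading 315 -> 270
  -- iteration 3/8 --
  FD 12: (20.485,-8.485) -> (20.485,-20.485) [heading=270, draw]
  RT 45: heading 270 -> 225
  -- iteration 4/8 --
  FD 12: (20.485,-20.485) -> (12,-28.971) [heading=225, draw]
  RT 45: heading 225 -> 180
  -- iteration 5/8 --
  FD 12: (12,-28.971) -> (0,-28.971) [heading=180, draw]
  RT 45: heading 180 -> 135
  -- iteration 6/8 --
  FD 12: (0,-28.971) -> (-8.485,-20.485) [heading=135, draw]
  RT 45: heading 135 -> 90
  -- iteration 7/8 --
  FD 12: (-8.485,-20.485) -> (-8.485,-8.485) [heading=90, draw]
  RT 45: heading 90 -> 45
  -- iteration 8/8 --
  FD 12: (-8.485,-8.485) -> (0,0) [heading=45, draw]
  RT 45: heading 45 -> 0
]
Final: pos=(0,0), heading=0, 8 segment(s) drawn

Start position: (0, 0)
Final position: (0, 0)
Distance = 0; < 1e-6 -> CLOSED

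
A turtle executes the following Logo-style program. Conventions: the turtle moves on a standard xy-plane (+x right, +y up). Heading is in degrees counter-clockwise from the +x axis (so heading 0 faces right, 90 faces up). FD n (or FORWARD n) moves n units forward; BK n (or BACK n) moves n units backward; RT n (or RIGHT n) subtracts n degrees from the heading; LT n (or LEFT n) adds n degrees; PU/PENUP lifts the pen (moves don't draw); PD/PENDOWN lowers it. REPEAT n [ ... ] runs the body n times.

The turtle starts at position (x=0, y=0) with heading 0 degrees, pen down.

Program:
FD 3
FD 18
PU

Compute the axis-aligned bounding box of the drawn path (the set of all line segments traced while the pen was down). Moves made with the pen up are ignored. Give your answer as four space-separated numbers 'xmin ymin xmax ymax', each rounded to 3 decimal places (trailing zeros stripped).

Executing turtle program step by step:
Start: pos=(0,0), heading=0, pen down
FD 3: (0,0) -> (3,0) [heading=0, draw]
FD 18: (3,0) -> (21,0) [heading=0, draw]
PU: pen up
Final: pos=(21,0), heading=0, 2 segment(s) drawn

Segment endpoints: x in {0, 3, 21}, y in {0}
xmin=0, ymin=0, xmax=21, ymax=0

Answer: 0 0 21 0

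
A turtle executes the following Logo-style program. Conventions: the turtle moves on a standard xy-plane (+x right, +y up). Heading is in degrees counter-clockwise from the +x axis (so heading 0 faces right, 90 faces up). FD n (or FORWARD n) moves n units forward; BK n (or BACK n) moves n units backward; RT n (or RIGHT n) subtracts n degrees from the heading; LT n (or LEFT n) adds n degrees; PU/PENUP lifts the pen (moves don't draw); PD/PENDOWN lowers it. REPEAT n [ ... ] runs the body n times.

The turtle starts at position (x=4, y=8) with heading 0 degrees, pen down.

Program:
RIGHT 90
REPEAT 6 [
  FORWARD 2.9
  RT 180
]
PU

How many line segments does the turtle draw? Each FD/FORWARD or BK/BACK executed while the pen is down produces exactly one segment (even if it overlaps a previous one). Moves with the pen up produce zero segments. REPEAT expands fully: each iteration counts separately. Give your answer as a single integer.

Executing turtle program step by step:
Start: pos=(4,8), heading=0, pen down
RT 90: heading 0 -> 270
REPEAT 6 [
  -- iteration 1/6 --
  FD 2.9: (4,8) -> (4,5.1) [heading=270, draw]
  RT 180: heading 270 -> 90
  -- iteration 2/6 --
  FD 2.9: (4,5.1) -> (4,8) [heading=90, draw]
  RT 180: heading 90 -> 270
  -- iteration 3/6 --
  FD 2.9: (4,8) -> (4,5.1) [heading=270, draw]
  RT 180: heading 270 -> 90
  -- iteration 4/6 --
  FD 2.9: (4,5.1) -> (4,8) [heading=90, draw]
  RT 180: heading 90 -> 270
  -- iteration 5/6 --
  FD 2.9: (4,8) -> (4,5.1) [heading=270, draw]
  RT 180: heading 270 -> 90
  -- iteration 6/6 --
  FD 2.9: (4,5.1) -> (4,8) [heading=90, draw]
  RT 180: heading 90 -> 270
]
PU: pen up
Final: pos=(4,8), heading=270, 6 segment(s) drawn
Segments drawn: 6

Answer: 6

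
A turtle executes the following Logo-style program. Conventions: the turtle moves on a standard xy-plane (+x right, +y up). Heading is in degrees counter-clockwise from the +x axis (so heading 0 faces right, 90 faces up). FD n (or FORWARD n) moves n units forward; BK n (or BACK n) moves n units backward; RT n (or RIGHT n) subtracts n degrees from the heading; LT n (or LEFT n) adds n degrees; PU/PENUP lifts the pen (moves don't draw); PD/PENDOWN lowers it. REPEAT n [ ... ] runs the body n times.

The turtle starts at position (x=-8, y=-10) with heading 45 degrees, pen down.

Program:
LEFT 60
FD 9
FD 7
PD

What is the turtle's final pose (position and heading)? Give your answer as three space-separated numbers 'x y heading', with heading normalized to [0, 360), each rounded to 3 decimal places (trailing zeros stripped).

Answer: -12.141 5.455 105

Derivation:
Executing turtle program step by step:
Start: pos=(-8,-10), heading=45, pen down
LT 60: heading 45 -> 105
FD 9: (-8,-10) -> (-10.329,-1.307) [heading=105, draw]
FD 7: (-10.329,-1.307) -> (-12.141,5.455) [heading=105, draw]
PD: pen down
Final: pos=(-12.141,5.455), heading=105, 2 segment(s) drawn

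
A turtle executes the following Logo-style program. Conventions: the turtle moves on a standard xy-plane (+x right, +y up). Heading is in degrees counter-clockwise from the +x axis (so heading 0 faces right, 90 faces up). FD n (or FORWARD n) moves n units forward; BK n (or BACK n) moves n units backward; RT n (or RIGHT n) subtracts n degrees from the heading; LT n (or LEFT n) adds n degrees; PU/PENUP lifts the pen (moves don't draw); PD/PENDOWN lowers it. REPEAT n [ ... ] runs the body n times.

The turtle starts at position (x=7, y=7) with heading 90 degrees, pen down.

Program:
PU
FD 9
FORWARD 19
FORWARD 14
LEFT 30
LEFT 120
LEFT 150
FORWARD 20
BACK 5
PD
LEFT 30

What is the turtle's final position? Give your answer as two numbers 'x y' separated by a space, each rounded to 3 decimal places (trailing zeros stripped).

Executing turtle program step by step:
Start: pos=(7,7), heading=90, pen down
PU: pen up
FD 9: (7,7) -> (7,16) [heading=90, move]
FD 19: (7,16) -> (7,35) [heading=90, move]
FD 14: (7,35) -> (7,49) [heading=90, move]
LT 30: heading 90 -> 120
LT 120: heading 120 -> 240
LT 150: heading 240 -> 30
FD 20: (7,49) -> (24.321,59) [heading=30, move]
BK 5: (24.321,59) -> (19.99,56.5) [heading=30, move]
PD: pen down
LT 30: heading 30 -> 60
Final: pos=(19.99,56.5), heading=60, 0 segment(s) drawn

Answer: 19.99 56.5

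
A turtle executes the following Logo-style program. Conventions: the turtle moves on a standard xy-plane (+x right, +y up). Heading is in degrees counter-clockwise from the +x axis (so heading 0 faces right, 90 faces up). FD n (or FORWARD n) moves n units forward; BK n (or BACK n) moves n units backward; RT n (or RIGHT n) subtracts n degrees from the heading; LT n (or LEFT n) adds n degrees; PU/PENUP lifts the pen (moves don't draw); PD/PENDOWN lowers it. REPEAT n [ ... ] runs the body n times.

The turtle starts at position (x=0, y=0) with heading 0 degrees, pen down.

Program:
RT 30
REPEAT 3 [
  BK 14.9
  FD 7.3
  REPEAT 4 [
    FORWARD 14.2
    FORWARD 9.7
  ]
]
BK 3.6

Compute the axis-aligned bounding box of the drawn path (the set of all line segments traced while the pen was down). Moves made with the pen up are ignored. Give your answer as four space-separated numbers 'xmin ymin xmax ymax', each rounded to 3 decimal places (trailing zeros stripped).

Executing turtle program step by step:
Start: pos=(0,0), heading=0, pen down
RT 30: heading 0 -> 330
REPEAT 3 [
  -- iteration 1/3 --
  BK 14.9: (0,0) -> (-12.904,7.45) [heading=330, draw]
  FD 7.3: (-12.904,7.45) -> (-6.582,3.8) [heading=330, draw]
  REPEAT 4 [
    -- iteration 1/4 --
    FD 14.2: (-6.582,3.8) -> (5.716,-3.3) [heading=330, draw]
    FD 9.7: (5.716,-3.3) -> (14.116,-8.15) [heading=330, draw]
    -- iteration 2/4 --
    FD 14.2: (14.116,-8.15) -> (26.414,-15.25) [heading=330, draw]
    FD 9.7: (26.414,-15.25) -> (34.814,-20.1) [heading=330, draw]
    -- iteration 3/4 --
    FD 14.2: (34.814,-20.1) -> (47.112,-27.2) [heading=330, draw]
    FD 9.7: (47.112,-27.2) -> (55.512,-32.05) [heading=330, draw]
    -- iteration 4/4 --
    FD 14.2: (55.512,-32.05) -> (67.81,-39.15) [heading=330, draw]
    FD 9.7: (67.81,-39.15) -> (76.21,-44) [heading=330, draw]
  ]
  -- iteration 2/3 --
  BK 14.9: (76.21,-44) -> (63.306,-36.55) [heading=330, draw]
  FD 7.3: (63.306,-36.55) -> (69.628,-40.2) [heading=330, draw]
  REPEAT 4 [
    -- iteration 1/4 --
    FD 14.2: (69.628,-40.2) -> (81.926,-47.3) [heading=330, draw]
    FD 9.7: (81.926,-47.3) -> (90.326,-52.15) [heading=330, draw]
    -- iteration 2/4 --
    FD 14.2: (90.326,-52.15) -> (102.624,-59.25) [heading=330, draw]
    FD 9.7: (102.624,-59.25) -> (111.024,-64.1) [heading=330, draw]
    -- iteration 3/4 --
    FD 14.2: (111.024,-64.1) -> (123.322,-71.2) [heading=330, draw]
    FD 9.7: (123.322,-71.2) -> (131.722,-76.05) [heading=330, draw]
    -- iteration 4/4 --
    FD 14.2: (131.722,-76.05) -> (144.02,-83.15) [heading=330, draw]
    FD 9.7: (144.02,-83.15) -> (152.42,-88) [heading=330, draw]
  ]
  -- iteration 3/3 --
  BK 14.9: (152.42,-88) -> (139.517,-80.55) [heading=330, draw]
  FD 7.3: (139.517,-80.55) -> (145.839,-84.2) [heading=330, draw]
  REPEAT 4 [
    -- iteration 1/4 --
    FD 14.2: (145.839,-84.2) -> (158.136,-91.3) [heading=330, draw]
    FD 9.7: (158.136,-91.3) -> (166.537,-96.15) [heading=330, draw]
    -- iteration 2/4 --
    FD 14.2: (166.537,-96.15) -> (178.834,-103.25) [heading=330, draw]
    FD 9.7: (178.834,-103.25) -> (187.235,-108.1) [heading=330, draw]
    -- iteration 3/4 --
    FD 14.2: (187.235,-108.1) -> (199.532,-115.2) [heading=330, draw]
    FD 9.7: (199.532,-115.2) -> (207.933,-120.05) [heading=330, draw]
    -- iteration 4/4 --
    FD 14.2: (207.933,-120.05) -> (220.23,-127.15) [heading=330, draw]
    FD 9.7: (220.23,-127.15) -> (228.631,-132) [heading=330, draw]
  ]
]
BK 3.6: (228.631,-132) -> (225.513,-130.2) [heading=330, draw]
Final: pos=(225.513,-130.2), heading=330, 31 segment(s) drawn

Segment endpoints: x in {-12.904, -6.582, 0, 5.716, 14.116, 26.414, 34.814, 47.112, 55.512, 63.306, 67.81, 69.628, 76.21, 81.926, 90.326, 102.624, 111.024, 123.322, 131.722, 139.517, 144.02, 145.839, 152.42, 158.136, 166.537, 178.834, 187.235, 199.532, 207.933, 220.23, 225.513, 228.631}, y in {-132, -130.2, -127.15, -120.05, -115.2, -108.1, -103.25, -96.15, -91.3, -88, -84.2, -83.15, -80.55, -76.05, -71.2, -64.1, -59.25, -52.15, -47.3, -44, -40.2, -39.15, -36.55, -32.05, -27.2, -20.1, -15.25, -8.15, -3.3, 0, 3.8, 7.45}
xmin=-12.904, ymin=-132, xmax=228.631, ymax=7.45

Answer: -12.904 -132 228.631 7.45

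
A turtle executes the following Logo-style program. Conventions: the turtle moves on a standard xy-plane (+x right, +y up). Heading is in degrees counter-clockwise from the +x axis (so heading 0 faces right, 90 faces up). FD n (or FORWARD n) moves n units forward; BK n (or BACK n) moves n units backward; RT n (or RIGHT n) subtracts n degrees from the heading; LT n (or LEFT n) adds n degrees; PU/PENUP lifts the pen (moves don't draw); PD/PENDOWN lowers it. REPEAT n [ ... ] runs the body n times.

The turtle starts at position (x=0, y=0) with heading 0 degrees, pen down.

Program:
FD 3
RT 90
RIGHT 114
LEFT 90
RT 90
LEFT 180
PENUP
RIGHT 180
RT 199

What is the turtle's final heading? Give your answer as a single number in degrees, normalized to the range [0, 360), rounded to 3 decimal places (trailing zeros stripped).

Executing turtle program step by step:
Start: pos=(0,0), heading=0, pen down
FD 3: (0,0) -> (3,0) [heading=0, draw]
RT 90: heading 0 -> 270
RT 114: heading 270 -> 156
LT 90: heading 156 -> 246
RT 90: heading 246 -> 156
LT 180: heading 156 -> 336
PU: pen up
RT 180: heading 336 -> 156
RT 199: heading 156 -> 317
Final: pos=(3,0), heading=317, 1 segment(s) drawn

Answer: 317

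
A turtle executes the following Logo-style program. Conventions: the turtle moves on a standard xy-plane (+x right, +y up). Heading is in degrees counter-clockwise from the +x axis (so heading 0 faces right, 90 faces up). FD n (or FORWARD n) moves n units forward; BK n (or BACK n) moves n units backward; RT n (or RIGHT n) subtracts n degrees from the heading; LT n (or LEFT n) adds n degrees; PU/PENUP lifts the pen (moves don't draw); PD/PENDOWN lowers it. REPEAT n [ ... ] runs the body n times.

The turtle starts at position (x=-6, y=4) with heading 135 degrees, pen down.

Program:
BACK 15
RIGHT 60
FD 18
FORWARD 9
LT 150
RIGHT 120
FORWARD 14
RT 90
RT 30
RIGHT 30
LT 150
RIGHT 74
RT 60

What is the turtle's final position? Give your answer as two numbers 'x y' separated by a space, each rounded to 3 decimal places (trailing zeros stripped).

Executing turtle program step by step:
Start: pos=(-6,4), heading=135, pen down
BK 15: (-6,4) -> (4.607,-6.607) [heading=135, draw]
RT 60: heading 135 -> 75
FD 18: (4.607,-6.607) -> (9.265,10.78) [heading=75, draw]
FD 9: (9.265,10.78) -> (11.595,19.473) [heading=75, draw]
LT 150: heading 75 -> 225
RT 120: heading 225 -> 105
FD 14: (11.595,19.473) -> (7.971,32.996) [heading=105, draw]
RT 90: heading 105 -> 15
RT 30: heading 15 -> 345
RT 30: heading 345 -> 315
LT 150: heading 315 -> 105
RT 74: heading 105 -> 31
RT 60: heading 31 -> 331
Final: pos=(7.971,32.996), heading=331, 4 segment(s) drawn

Answer: 7.971 32.996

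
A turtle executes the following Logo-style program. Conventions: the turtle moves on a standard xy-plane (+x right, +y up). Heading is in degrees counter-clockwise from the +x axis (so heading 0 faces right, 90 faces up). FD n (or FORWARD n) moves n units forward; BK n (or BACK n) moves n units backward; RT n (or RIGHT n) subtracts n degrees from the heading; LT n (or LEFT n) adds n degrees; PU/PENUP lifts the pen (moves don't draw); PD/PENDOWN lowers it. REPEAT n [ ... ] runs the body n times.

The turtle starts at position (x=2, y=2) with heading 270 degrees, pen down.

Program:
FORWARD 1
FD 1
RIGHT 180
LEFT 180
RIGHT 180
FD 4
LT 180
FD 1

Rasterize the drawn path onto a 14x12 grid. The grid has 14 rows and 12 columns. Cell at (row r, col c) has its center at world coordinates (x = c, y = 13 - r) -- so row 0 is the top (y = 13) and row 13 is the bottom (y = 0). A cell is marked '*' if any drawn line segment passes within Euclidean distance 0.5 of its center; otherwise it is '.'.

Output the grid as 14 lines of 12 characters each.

Segment 0: (2,2) -> (2,1)
Segment 1: (2,1) -> (2,0)
Segment 2: (2,0) -> (2,4)
Segment 3: (2,4) -> (2,3)

Answer: ............
............
............
............
............
............
............
............
............
..*.........
..*.........
..*.........
..*.........
..*.........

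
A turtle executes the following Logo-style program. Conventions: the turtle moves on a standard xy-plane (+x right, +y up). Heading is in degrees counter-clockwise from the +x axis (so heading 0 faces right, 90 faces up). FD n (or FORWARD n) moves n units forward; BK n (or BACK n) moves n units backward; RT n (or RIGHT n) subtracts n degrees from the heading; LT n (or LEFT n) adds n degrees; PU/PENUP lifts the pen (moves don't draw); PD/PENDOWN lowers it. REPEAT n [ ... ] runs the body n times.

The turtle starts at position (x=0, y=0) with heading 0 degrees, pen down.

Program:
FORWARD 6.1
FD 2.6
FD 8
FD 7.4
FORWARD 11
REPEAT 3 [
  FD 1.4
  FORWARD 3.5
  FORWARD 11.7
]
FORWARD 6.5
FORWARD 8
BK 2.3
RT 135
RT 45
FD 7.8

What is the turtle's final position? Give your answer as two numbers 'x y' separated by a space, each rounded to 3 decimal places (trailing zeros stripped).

Answer: 89.3 0

Derivation:
Executing turtle program step by step:
Start: pos=(0,0), heading=0, pen down
FD 6.1: (0,0) -> (6.1,0) [heading=0, draw]
FD 2.6: (6.1,0) -> (8.7,0) [heading=0, draw]
FD 8: (8.7,0) -> (16.7,0) [heading=0, draw]
FD 7.4: (16.7,0) -> (24.1,0) [heading=0, draw]
FD 11: (24.1,0) -> (35.1,0) [heading=0, draw]
REPEAT 3 [
  -- iteration 1/3 --
  FD 1.4: (35.1,0) -> (36.5,0) [heading=0, draw]
  FD 3.5: (36.5,0) -> (40,0) [heading=0, draw]
  FD 11.7: (40,0) -> (51.7,0) [heading=0, draw]
  -- iteration 2/3 --
  FD 1.4: (51.7,0) -> (53.1,0) [heading=0, draw]
  FD 3.5: (53.1,0) -> (56.6,0) [heading=0, draw]
  FD 11.7: (56.6,0) -> (68.3,0) [heading=0, draw]
  -- iteration 3/3 --
  FD 1.4: (68.3,0) -> (69.7,0) [heading=0, draw]
  FD 3.5: (69.7,0) -> (73.2,0) [heading=0, draw]
  FD 11.7: (73.2,0) -> (84.9,0) [heading=0, draw]
]
FD 6.5: (84.9,0) -> (91.4,0) [heading=0, draw]
FD 8: (91.4,0) -> (99.4,0) [heading=0, draw]
BK 2.3: (99.4,0) -> (97.1,0) [heading=0, draw]
RT 135: heading 0 -> 225
RT 45: heading 225 -> 180
FD 7.8: (97.1,0) -> (89.3,0) [heading=180, draw]
Final: pos=(89.3,0), heading=180, 18 segment(s) drawn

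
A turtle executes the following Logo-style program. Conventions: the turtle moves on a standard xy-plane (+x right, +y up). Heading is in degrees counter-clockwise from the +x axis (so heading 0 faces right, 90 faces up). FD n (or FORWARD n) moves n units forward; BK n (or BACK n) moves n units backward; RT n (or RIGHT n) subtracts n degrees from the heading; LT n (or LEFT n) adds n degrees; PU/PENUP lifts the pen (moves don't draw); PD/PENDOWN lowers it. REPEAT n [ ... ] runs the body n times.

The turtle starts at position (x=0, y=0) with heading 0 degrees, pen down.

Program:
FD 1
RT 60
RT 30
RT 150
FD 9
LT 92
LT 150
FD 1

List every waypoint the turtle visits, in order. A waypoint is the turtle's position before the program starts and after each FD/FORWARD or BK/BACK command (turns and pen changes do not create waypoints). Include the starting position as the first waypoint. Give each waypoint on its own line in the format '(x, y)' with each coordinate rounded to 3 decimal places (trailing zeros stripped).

Answer: (0, 0)
(1, 0)
(-3.5, 7.794)
(-2.501, 7.829)

Derivation:
Executing turtle program step by step:
Start: pos=(0,0), heading=0, pen down
FD 1: (0,0) -> (1,0) [heading=0, draw]
RT 60: heading 0 -> 300
RT 30: heading 300 -> 270
RT 150: heading 270 -> 120
FD 9: (1,0) -> (-3.5,7.794) [heading=120, draw]
LT 92: heading 120 -> 212
LT 150: heading 212 -> 2
FD 1: (-3.5,7.794) -> (-2.501,7.829) [heading=2, draw]
Final: pos=(-2.501,7.829), heading=2, 3 segment(s) drawn
Waypoints (4 total):
(0, 0)
(1, 0)
(-3.5, 7.794)
(-2.501, 7.829)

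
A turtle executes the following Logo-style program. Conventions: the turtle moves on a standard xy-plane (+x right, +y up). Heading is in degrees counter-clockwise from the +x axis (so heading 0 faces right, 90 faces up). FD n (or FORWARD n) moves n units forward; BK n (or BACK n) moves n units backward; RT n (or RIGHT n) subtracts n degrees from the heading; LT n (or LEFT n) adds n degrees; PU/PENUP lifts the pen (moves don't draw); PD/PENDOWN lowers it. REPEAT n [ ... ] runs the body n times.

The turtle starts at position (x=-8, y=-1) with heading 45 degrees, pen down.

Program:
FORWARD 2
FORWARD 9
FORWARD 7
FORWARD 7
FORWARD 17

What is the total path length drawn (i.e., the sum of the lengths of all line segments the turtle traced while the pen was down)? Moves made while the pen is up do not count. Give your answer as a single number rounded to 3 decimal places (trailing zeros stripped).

Answer: 42

Derivation:
Executing turtle program step by step:
Start: pos=(-8,-1), heading=45, pen down
FD 2: (-8,-1) -> (-6.586,0.414) [heading=45, draw]
FD 9: (-6.586,0.414) -> (-0.222,6.778) [heading=45, draw]
FD 7: (-0.222,6.778) -> (4.728,11.728) [heading=45, draw]
FD 7: (4.728,11.728) -> (9.678,16.678) [heading=45, draw]
FD 17: (9.678,16.678) -> (21.698,28.698) [heading=45, draw]
Final: pos=(21.698,28.698), heading=45, 5 segment(s) drawn

Segment lengths:
  seg 1: (-8,-1) -> (-6.586,0.414), length = 2
  seg 2: (-6.586,0.414) -> (-0.222,6.778), length = 9
  seg 3: (-0.222,6.778) -> (4.728,11.728), length = 7
  seg 4: (4.728,11.728) -> (9.678,16.678), length = 7
  seg 5: (9.678,16.678) -> (21.698,28.698), length = 17
Total = 42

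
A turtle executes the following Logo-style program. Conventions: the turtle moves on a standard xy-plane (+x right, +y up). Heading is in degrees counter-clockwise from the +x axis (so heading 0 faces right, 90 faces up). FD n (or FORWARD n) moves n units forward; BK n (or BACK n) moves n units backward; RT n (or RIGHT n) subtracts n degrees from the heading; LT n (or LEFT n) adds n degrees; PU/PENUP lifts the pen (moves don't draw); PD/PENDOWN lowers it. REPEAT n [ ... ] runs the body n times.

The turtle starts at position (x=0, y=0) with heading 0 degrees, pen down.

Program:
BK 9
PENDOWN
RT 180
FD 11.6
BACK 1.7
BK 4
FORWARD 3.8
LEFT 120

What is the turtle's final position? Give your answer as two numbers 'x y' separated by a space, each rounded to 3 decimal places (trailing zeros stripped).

Executing turtle program step by step:
Start: pos=(0,0), heading=0, pen down
BK 9: (0,0) -> (-9,0) [heading=0, draw]
PD: pen down
RT 180: heading 0 -> 180
FD 11.6: (-9,0) -> (-20.6,0) [heading=180, draw]
BK 1.7: (-20.6,0) -> (-18.9,0) [heading=180, draw]
BK 4: (-18.9,0) -> (-14.9,0) [heading=180, draw]
FD 3.8: (-14.9,0) -> (-18.7,0) [heading=180, draw]
LT 120: heading 180 -> 300
Final: pos=(-18.7,0), heading=300, 5 segment(s) drawn

Answer: -18.7 0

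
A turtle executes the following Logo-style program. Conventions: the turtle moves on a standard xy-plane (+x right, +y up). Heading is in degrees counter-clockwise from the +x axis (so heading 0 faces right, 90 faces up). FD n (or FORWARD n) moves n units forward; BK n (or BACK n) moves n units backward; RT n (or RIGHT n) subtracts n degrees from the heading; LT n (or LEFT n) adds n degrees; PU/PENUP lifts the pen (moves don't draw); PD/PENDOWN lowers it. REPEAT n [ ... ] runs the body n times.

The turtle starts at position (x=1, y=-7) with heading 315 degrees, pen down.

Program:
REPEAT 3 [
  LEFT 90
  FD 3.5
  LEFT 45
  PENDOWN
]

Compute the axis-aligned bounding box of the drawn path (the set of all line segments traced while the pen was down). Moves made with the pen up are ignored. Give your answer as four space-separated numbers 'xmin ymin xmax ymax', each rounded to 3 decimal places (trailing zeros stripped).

Answer: -0.025 -7 3.475 -4.525

Derivation:
Executing turtle program step by step:
Start: pos=(1,-7), heading=315, pen down
REPEAT 3 [
  -- iteration 1/3 --
  LT 90: heading 315 -> 45
  FD 3.5: (1,-7) -> (3.475,-4.525) [heading=45, draw]
  LT 45: heading 45 -> 90
  PD: pen down
  -- iteration 2/3 --
  LT 90: heading 90 -> 180
  FD 3.5: (3.475,-4.525) -> (-0.025,-4.525) [heading=180, draw]
  LT 45: heading 180 -> 225
  PD: pen down
  -- iteration 3/3 --
  LT 90: heading 225 -> 315
  FD 3.5: (-0.025,-4.525) -> (2.45,-7) [heading=315, draw]
  LT 45: heading 315 -> 0
  PD: pen down
]
Final: pos=(2.45,-7), heading=0, 3 segment(s) drawn

Segment endpoints: x in {-0.025, 1, 2.45, 3.475}, y in {-7, -7, -4.525, -4.525}
xmin=-0.025, ymin=-7, xmax=3.475, ymax=-4.525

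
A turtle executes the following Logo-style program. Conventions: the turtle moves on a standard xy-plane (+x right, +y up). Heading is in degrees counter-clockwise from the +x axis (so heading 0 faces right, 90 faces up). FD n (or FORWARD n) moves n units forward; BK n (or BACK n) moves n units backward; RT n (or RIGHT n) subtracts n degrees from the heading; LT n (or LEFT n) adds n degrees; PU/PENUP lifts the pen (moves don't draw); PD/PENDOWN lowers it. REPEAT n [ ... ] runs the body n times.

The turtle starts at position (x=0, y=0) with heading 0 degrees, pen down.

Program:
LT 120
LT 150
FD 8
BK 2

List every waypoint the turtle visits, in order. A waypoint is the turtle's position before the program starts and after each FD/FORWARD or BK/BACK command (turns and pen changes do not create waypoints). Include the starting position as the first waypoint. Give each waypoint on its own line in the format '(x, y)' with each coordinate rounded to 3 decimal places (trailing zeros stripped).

Answer: (0, 0)
(0, -8)
(0, -6)

Derivation:
Executing turtle program step by step:
Start: pos=(0,0), heading=0, pen down
LT 120: heading 0 -> 120
LT 150: heading 120 -> 270
FD 8: (0,0) -> (0,-8) [heading=270, draw]
BK 2: (0,-8) -> (0,-6) [heading=270, draw]
Final: pos=(0,-6), heading=270, 2 segment(s) drawn
Waypoints (3 total):
(0, 0)
(0, -8)
(0, -6)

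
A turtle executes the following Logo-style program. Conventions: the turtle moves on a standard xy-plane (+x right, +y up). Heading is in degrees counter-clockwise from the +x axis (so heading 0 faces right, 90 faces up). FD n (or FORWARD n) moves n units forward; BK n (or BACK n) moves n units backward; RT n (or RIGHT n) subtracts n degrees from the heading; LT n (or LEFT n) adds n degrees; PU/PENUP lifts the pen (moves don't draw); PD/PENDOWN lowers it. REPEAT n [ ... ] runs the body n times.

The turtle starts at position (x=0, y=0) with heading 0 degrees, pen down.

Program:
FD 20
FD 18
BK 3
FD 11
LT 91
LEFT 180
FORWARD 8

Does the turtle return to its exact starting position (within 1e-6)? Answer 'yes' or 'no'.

Executing turtle program step by step:
Start: pos=(0,0), heading=0, pen down
FD 20: (0,0) -> (20,0) [heading=0, draw]
FD 18: (20,0) -> (38,0) [heading=0, draw]
BK 3: (38,0) -> (35,0) [heading=0, draw]
FD 11: (35,0) -> (46,0) [heading=0, draw]
LT 91: heading 0 -> 91
LT 180: heading 91 -> 271
FD 8: (46,0) -> (46.14,-7.999) [heading=271, draw]
Final: pos=(46.14,-7.999), heading=271, 5 segment(s) drawn

Start position: (0, 0)
Final position: (46.14, -7.999)
Distance = 46.828; >= 1e-6 -> NOT closed

Answer: no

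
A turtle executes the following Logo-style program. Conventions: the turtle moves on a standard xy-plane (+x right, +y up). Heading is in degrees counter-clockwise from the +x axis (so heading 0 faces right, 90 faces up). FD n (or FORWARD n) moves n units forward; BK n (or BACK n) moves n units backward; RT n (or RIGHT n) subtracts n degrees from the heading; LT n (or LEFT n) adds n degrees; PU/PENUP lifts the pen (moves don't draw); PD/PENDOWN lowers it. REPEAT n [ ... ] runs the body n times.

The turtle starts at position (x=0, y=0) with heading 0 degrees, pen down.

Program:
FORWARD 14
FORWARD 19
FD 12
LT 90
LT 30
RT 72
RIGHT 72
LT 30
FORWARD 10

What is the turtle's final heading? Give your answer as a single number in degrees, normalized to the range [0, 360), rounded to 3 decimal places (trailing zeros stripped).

Executing turtle program step by step:
Start: pos=(0,0), heading=0, pen down
FD 14: (0,0) -> (14,0) [heading=0, draw]
FD 19: (14,0) -> (33,0) [heading=0, draw]
FD 12: (33,0) -> (45,0) [heading=0, draw]
LT 90: heading 0 -> 90
LT 30: heading 90 -> 120
RT 72: heading 120 -> 48
RT 72: heading 48 -> 336
LT 30: heading 336 -> 6
FD 10: (45,0) -> (54.945,1.045) [heading=6, draw]
Final: pos=(54.945,1.045), heading=6, 4 segment(s) drawn

Answer: 6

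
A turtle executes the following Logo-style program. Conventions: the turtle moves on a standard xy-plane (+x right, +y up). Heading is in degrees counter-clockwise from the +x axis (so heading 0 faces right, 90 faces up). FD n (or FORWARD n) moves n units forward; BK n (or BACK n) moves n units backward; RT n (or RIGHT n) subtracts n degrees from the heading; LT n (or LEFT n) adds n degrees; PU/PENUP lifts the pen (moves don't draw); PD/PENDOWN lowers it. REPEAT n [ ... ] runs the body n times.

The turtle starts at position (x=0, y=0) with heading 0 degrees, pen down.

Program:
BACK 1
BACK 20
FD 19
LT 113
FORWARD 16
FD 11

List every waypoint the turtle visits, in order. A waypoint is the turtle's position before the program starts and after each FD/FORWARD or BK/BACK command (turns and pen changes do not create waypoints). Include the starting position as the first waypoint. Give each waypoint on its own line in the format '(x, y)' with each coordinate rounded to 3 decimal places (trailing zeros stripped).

Answer: (0, 0)
(-1, 0)
(-21, 0)
(-2, 0)
(-8.252, 14.728)
(-12.55, 24.854)

Derivation:
Executing turtle program step by step:
Start: pos=(0,0), heading=0, pen down
BK 1: (0,0) -> (-1,0) [heading=0, draw]
BK 20: (-1,0) -> (-21,0) [heading=0, draw]
FD 19: (-21,0) -> (-2,0) [heading=0, draw]
LT 113: heading 0 -> 113
FD 16: (-2,0) -> (-8.252,14.728) [heading=113, draw]
FD 11: (-8.252,14.728) -> (-12.55,24.854) [heading=113, draw]
Final: pos=(-12.55,24.854), heading=113, 5 segment(s) drawn
Waypoints (6 total):
(0, 0)
(-1, 0)
(-21, 0)
(-2, 0)
(-8.252, 14.728)
(-12.55, 24.854)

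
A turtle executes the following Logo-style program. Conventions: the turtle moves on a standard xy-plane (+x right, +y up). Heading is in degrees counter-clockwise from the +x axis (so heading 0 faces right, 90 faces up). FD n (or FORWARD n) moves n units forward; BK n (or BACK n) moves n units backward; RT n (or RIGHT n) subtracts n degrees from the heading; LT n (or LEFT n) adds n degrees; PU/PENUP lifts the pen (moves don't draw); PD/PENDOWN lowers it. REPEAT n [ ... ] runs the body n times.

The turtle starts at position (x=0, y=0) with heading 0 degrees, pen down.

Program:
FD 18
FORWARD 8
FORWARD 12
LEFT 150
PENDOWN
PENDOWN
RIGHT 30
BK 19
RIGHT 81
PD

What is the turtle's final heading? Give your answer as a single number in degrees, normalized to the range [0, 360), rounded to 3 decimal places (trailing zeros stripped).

Answer: 39

Derivation:
Executing turtle program step by step:
Start: pos=(0,0), heading=0, pen down
FD 18: (0,0) -> (18,0) [heading=0, draw]
FD 8: (18,0) -> (26,0) [heading=0, draw]
FD 12: (26,0) -> (38,0) [heading=0, draw]
LT 150: heading 0 -> 150
PD: pen down
PD: pen down
RT 30: heading 150 -> 120
BK 19: (38,0) -> (47.5,-16.454) [heading=120, draw]
RT 81: heading 120 -> 39
PD: pen down
Final: pos=(47.5,-16.454), heading=39, 4 segment(s) drawn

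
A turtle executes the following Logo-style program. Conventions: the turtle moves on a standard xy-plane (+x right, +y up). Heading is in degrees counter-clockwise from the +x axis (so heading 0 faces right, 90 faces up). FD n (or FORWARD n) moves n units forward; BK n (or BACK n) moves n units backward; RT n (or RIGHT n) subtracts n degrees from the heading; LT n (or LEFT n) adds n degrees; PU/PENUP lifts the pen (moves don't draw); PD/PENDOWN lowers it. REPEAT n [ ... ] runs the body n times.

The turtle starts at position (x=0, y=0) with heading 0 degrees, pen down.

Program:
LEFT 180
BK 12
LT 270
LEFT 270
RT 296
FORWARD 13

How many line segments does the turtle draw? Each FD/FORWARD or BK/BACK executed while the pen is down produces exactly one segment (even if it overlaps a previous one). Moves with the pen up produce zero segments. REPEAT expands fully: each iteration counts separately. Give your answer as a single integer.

Executing turtle program step by step:
Start: pos=(0,0), heading=0, pen down
LT 180: heading 0 -> 180
BK 12: (0,0) -> (12,0) [heading=180, draw]
LT 270: heading 180 -> 90
LT 270: heading 90 -> 0
RT 296: heading 0 -> 64
FD 13: (12,0) -> (17.699,11.684) [heading=64, draw]
Final: pos=(17.699,11.684), heading=64, 2 segment(s) drawn
Segments drawn: 2

Answer: 2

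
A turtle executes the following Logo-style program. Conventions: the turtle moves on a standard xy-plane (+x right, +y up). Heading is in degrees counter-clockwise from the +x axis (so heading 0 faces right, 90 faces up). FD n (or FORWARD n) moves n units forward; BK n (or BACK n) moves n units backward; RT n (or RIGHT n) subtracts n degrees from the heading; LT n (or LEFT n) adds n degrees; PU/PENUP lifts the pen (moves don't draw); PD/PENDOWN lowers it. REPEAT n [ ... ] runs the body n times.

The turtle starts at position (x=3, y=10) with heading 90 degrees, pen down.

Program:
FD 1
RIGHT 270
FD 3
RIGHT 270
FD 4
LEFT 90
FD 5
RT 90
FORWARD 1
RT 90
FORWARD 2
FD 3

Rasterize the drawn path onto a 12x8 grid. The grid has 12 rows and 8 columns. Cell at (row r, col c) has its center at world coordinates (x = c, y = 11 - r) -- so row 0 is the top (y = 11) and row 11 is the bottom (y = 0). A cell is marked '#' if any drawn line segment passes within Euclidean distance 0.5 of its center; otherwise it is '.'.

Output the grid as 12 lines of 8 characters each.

Segment 0: (3,10) -> (3,11)
Segment 1: (3,11) -> (0,11)
Segment 2: (0,11) -> (0,7)
Segment 3: (0,7) -> (5,7)
Segment 4: (5,7) -> (5,6)
Segment 5: (5,6) -> (3,6)
Segment 6: (3,6) -> (0,6)

Answer: ####....
#..#....
#.......
#.......
######..
######..
........
........
........
........
........
........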